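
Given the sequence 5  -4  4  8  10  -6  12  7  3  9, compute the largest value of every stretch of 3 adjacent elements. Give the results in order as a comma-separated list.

5, 8, 10, 10, 12, 12, 12, 9

5 -4 4 → max 5
-4 4 8 → max 8
4 8 10 → max 10
8 10 -6 → max 10
10 -6 12 → max 12
-6 12 7 → max 12
12 7 3 → max 12
7 3 9 → max 9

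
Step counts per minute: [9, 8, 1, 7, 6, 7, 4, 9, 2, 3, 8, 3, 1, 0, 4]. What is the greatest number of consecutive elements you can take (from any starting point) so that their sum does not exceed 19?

6

[9] sum 9 len 1
[9, 8] sum 17 len 2
[9, 8, 1] sum 18 len 3
[8, 1, 7] sum 16 len 3
[1, 7, 6] sum 14 len 3
[6, 7] sum 13 len 2
[6, 7, 4] sum 17 len 3
[4, 9] sum 13 len 2
[4, 9, 2] sum 15 len 3
[4, 9, 2, 3] sum 18 len 4
[2, 3, 8] sum 13 len 3
[2, 3, 8, 3] sum 16 len 4
[2, 3, 8, 3, 1] sum 17 len 5
[2, 3, 8, 3, 1, 0] sum 17 len 6
[3, 8, 3, 1, 0, 4] sum 19 len 6
Longest length seen: 6.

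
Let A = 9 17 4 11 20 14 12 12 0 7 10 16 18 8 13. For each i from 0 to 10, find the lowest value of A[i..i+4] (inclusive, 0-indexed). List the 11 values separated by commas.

4, 4, 4, 11, 0, 0, 0, 0, 0, 7, 8

9 17 4 11 20 → min 4
17 4 11 20 14 → min 4
4 11 20 14 12 → min 4
11 20 14 12 12 → min 11
20 14 12 12 0 → min 0
14 12 12 0 7 → min 0
12 12 0 7 10 → min 0
12 0 7 10 16 → min 0
0 7 10 16 18 → min 0
7 10 16 18 8 → min 7
10 16 18 8 13 → min 8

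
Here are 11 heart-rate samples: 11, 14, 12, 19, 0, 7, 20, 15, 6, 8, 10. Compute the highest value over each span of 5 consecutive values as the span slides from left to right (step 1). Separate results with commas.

Sliding a size-5 window across the 11 values:
11 14 12 19 0 → max 19
14 12 19 0 7 → max 19
12 19 0 7 20 → max 20
19 0 7 20 15 → max 20
0 7 20 15 6 → max 20
7 20 15 6 8 → max 20
20 15 6 8 10 → max 20

19, 19, 20, 20, 20, 20, 20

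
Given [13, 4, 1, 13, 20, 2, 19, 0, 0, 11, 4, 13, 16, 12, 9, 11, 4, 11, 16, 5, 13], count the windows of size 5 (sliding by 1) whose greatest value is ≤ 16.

10

(13, 4, 1, 13, 20) → max 20
(4, 1, 13, 20, 2) → max 20
(1, 13, 20, 2, 19) → max 20
(13, 20, 2, 19, 0) → max 20
(20, 2, 19, 0, 0) → max 20
(2, 19, 0, 0, 11) → max 19
(19, 0, 0, 11, 4) → max 19
(0, 0, 11, 4, 13) → max 13  ≤ 16 ✓
(0, 11, 4, 13, 16) → max 16  ≤ 16 ✓
(11, 4, 13, 16, 12) → max 16  ≤ 16 ✓
(4, 13, 16, 12, 9) → max 16  ≤ 16 ✓
(13, 16, 12, 9, 11) → max 16  ≤ 16 ✓
(16, 12, 9, 11, 4) → max 16  ≤ 16 ✓
(12, 9, 11, 4, 11) → max 12  ≤ 16 ✓
(9, 11, 4, 11, 16) → max 16  ≤ 16 ✓
(11, 4, 11, 16, 5) → max 16  ≤ 16 ✓
(4, 11, 16, 5, 13) → max 16  ≤ 16 ✓
10 windows satisfy the condition.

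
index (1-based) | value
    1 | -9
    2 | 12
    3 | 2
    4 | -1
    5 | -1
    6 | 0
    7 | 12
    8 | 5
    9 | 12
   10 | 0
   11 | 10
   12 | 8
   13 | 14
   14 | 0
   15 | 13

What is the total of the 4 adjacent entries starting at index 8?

27

Elements at indices 8..11: 5, 12, 0, 10
sum(5, 12, 0, 10) = 27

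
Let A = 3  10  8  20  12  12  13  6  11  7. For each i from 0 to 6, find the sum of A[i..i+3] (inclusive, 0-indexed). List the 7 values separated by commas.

Sliding a size-4 window across the 10 values:
3 10 8 20 → sum 41
10 8 20 12 → sum 50
8 20 12 12 → sum 52
20 12 12 13 → sum 57
12 12 13 6 → sum 43
12 13 6 11 → sum 42
13 6 11 7 → sum 37

41, 50, 52, 57, 43, 42, 37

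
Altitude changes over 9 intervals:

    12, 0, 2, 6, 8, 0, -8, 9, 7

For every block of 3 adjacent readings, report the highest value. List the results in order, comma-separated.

[12, 0, 2] → max 12
[0, 2, 6] → max 6
[2, 6, 8] → max 8
[6, 8, 0] → max 8
[8, 0, -8] → max 8
[0, -8, 9] → max 9
[-8, 9, 7] → max 9

12, 6, 8, 8, 8, 9, 9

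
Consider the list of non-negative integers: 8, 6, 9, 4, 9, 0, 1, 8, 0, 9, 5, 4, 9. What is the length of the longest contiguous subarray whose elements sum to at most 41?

→ 8: sum 8, len 1
→ 6: sum 14, len 2
→ 9: sum 23, len 3
→ 4: sum 27, len 4
→ 9: sum 36, len 5
→ 0: sum 36, len 6
→ 1: sum 37, len 7
→ 8 (dropped 8): sum 37, len 7
→ 0: sum 37, len 8
→ 9 (dropped 6): sum 40, len 8
→ 5 (dropped 9): sum 36, len 8
→ 4: sum 40, len 9
→ 9 (dropped 4, 9): sum 36, len 8
Longest length seen: 9.

9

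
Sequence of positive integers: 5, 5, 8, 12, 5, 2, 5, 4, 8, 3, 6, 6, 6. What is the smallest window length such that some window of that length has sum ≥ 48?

8

add 5: running sum 5 < 48
add 5: running sum 10 < 48
add 8: running sum 18 < 48
add 12: running sum 30 < 48
add 5: running sum 35 < 48
add 2: running sum 37 < 48
add 5: running sum 42 < 48
add 4: running sum 46 < 48
add 8: shortest ending here [5, 8, 12, 5, 2, 5, 4, 8] sum 49, len 8
add 3: shortest ending here [5, 8, 12, 5, 2, 5, 4, 8, 3] sum 52, len 9
add 6: shortest ending here [8, 12, 5, 2, 5, 4, 8, 3, 6] sum 53, len 9
add 6: shortest ending here [12, 5, 2, 5, 4, 8, 3, 6, 6] sum 51, len 9
add 6: shortest ending here [12, 5, 2, 5, 4, 8, 3, 6, 6, 6] sum 57, len 10
Shortest qualifying length: 8.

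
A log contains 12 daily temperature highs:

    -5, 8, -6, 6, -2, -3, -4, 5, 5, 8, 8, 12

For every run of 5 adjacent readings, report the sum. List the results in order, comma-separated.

1, 3, -9, 2, 1, 11, 22, 38

[-5, 8, -6, 6, -2] → sum 1
[8, -6, 6, -2, -3] → sum 3
[-6, 6, -2, -3, -4] → sum -9
[6, -2, -3, -4, 5] → sum 2
[-2, -3, -4, 5, 5] → sum 1
[-3, -4, 5, 5, 8] → sum 11
[-4, 5, 5, 8, 8] → sum 22
[5, 5, 8, 8, 12] → sum 38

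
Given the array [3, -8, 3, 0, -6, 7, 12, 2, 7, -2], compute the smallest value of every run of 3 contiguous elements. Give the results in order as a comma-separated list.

[3, -8, 3] → min -8
[-8, 3, 0] → min -8
[3, 0, -6] → min -6
[0, -6, 7] → min -6
[-6, 7, 12] → min -6
[7, 12, 2] → min 2
[12, 2, 7] → min 2
[2, 7, -2] → min -2

-8, -8, -6, -6, -6, 2, 2, -2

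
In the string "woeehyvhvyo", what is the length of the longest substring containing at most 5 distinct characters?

Extend right; when distinct count exceeds 5, shrink from the left:
[w] 1 distinct, len 1
[w, o] 2 distinct, len 2
[w, o, e] 3 distinct, len 3
[w, o, e, e] 3 distinct, len 4
[w, o, e, e, h] 4 distinct, len 5
[w, o, e, e, h, y] 5 distinct, len 6
[o, e, e, h, y, v] 5 distinct, len 6
[o, e, e, h, y, v, h] 5 distinct, len 7
[o, e, e, h, y, v, h, v] 5 distinct, len 8
[o, e, e, h, y, v, h, v, y] 5 distinct, len 9
[o, e, e, h, y, v, h, v, y, o] 5 distinct, len 10
Longest length with ≤5 distinct: 10.

10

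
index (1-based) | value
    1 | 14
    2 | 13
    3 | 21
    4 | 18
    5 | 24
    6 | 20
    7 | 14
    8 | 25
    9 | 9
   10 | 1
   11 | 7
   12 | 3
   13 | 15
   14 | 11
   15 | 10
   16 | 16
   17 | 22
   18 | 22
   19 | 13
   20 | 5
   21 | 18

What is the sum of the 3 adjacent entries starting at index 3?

63

Elements at indices 3..5: 21, 18, 24
sum(21, 18, 24) = 63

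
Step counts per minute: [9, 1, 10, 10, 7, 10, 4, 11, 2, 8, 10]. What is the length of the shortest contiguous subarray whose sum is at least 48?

add 9: running sum 9 < 48
add 1: running sum 10 < 48
add 10: running sum 20 < 48
add 10: running sum 30 < 48
add 7: running sum 37 < 48
add 10: running sum 47 < 48
add 4: shortest ending here [9, 1, 10, 10, 7, 10, 4] sum 51, len 7
add 11: shortest ending here [10, 10, 7, 10, 4, 11] sum 52, len 6
add 2: shortest ending here [10, 10, 7, 10, 4, 11, 2] sum 54, len 7
add 8: shortest ending here [10, 7, 10, 4, 11, 2, 8] sum 52, len 7
add 10: shortest ending here [7, 10, 4, 11, 2, 8, 10] sum 52, len 7
Shortest qualifying length: 6.

6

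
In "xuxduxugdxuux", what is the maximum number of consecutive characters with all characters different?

[x] len 1
[x, u] len 2
[u, x] len 2
[u, x, d] len 3
[x, d, u] len 3
[d, u, x] len 3
[x, u] len 2
[x, u, g] len 3
[x, u, g, d] len 4
[u, g, d, x] len 4
[g, d, x, u] len 4
[u] len 1
[u, x] len 2
Longest all-distinct length: 4.

4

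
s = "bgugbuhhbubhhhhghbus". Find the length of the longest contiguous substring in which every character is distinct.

5

[b] len 1
[b, g] len 2
[b, g, u] len 3
[u, g] len 2
[u, g, b] len 3
[g, b, u] len 3
[g, b, u, h] len 4
[h] len 1
[h, b] len 2
[h, b, u] len 3
[u, b] len 2
[u, b, h] len 3
[h] len 1
[h] len 1
[h] len 1
[h, g] len 2
[g, h] len 2
[g, h, b] len 3
[g, h, b, u] len 4
[g, h, b, u, s] len 5
Longest all-distinct length: 5.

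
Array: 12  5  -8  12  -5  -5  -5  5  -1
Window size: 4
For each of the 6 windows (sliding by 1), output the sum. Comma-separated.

[12, 5, -8, 12] → sum 21
[5, -8, 12, -5] → sum 4
[-8, 12, -5, -5] → sum -6
[12, -5, -5, -5] → sum -3
[-5, -5, -5, 5] → sum -10
[-5, -5, 5, -1] → sum -6

21, 4, -6, -3, -10, -6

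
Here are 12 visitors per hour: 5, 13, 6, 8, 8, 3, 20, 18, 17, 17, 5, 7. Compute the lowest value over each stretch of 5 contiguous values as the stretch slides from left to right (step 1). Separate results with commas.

5, 3, 3, 3, 3, 3, 5, 5

[5, 13, 6, 8, 8] → min 5
[13, 6, 8, 8, 3] → min 3
[6, 8, 8, 3, 20] → min 3
[8, 8, 3, 20, 18] → min 3
[8, 3, 20, 18, 17] → min 3
[3, 20, 18, 17, 17] → min 3
[20, 18, 17, 17, 5] → min 5
[18, 17, 17, 5, 7] → min 5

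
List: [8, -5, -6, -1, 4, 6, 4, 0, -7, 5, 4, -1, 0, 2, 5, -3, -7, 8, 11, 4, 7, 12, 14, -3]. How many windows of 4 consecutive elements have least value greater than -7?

8 -5 -6 -1 → min -6  > -7 ✓
-5 -6 -1 4 → min -6  > -7 ✓
-6 -1 4 6 → min -6  > -7 ✓
-1 4 6 4 → min -1  > -7 ✓
4 6 4 0 → min 0  > -7 ✓
6 4 0 -7 → min -7
4 0 -7 5 → min -7
0 -7 5 4 → min -7
-7 5 4 -1 → min -7
5 4 -1 0 → min -1  > -7 ✓
4 -1 0 2 → min -1  > -7 ✓
-1 0 2 5 → min -1  > -7 ✓
0 2 5 -3 → min -3  > -7 ✓
2 5 -3 -7 → min -7
5 -3 -7 8 → min -7
-3 -7 8 11 → min -7
-7 8 11 4 → min -7
8 11 4 7 → min 4  > -7 ✓
11 4 7 12 → min 4  > -7 ✓
4 7 12 14 → min 4  > -7 ✓
7 12 14 -3 → min -3  > -7 ✓
13 windows satisfy the condition.

13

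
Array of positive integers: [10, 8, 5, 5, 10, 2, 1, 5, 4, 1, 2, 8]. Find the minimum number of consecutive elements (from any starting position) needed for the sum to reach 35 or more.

add 10: running sum 10 < 35
add 8: running sum 18 < 35
add 5: running sum 23 < 35
add 5: running sum 28 < 35
add 10: shortest ending here [10, 8, 5, 5, 10] sum 38, len 5
add 2: shortest ending here [10, 8, 5, 5, 10, 2] sum 40, len 6
add 1: shortest ending here [10, 8, 5, 5, 10, 2, 1] sum 41, len 7
add 5: shortest ending here [8, 5, 5, 10, 2, 1, 5] sum 36, len 7
add 4: shortest ending here [8, 5, 5, 10, 2, 1, 5, 4] sum 40, len 8
add 1: shortest ending here [8, 5, 5, 10, 2, 1, 5, 4, 1] sum 41, len 9
add 2: shortest ending here [5, 5, 10, 2, 1, 5, 4, 1, 2] sum 35, len 9
add 8: shortest ending here [5, 10, 2, 1, 5, 4, 1, 2, 8] sum 38, len 9
Shortest qualifying length: 5.

5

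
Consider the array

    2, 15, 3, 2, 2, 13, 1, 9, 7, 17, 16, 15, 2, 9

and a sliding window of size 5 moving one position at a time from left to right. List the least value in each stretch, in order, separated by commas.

Sliding a size-5 window across the 14 values:
2 15 3 2 2 → min 2
15 3 2 2 13 → min 2
3 2 2 13 1 → min 1
2 2 13 1 9 → min 1
2 13 1 9 7 → min 1
13 1 9 7 17 → min 1
1 9 7 17 16 → min 1
9 7 17 16 15 → min 7
7 17 16 15 2 → min 2
17 16 15 2 9 → min 2

2, 2, 1, 1, 1, 1, 1, 7, 2, 2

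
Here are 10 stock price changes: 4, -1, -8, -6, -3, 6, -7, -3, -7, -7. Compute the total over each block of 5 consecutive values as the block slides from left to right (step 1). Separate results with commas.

-14, -12, -18, -13, -14, -18

[4, -1, -8, -6, -3] → sum -14
[-1, -8, -6, -3, 6] → sum -12
[-8, -6, -3, 6, -7] → sum -18
[-6, -3, 6, -7, -3] → sum -13
[-3, 6, -7, -3, -7] → sum -14
[6, -7, -3, -7, -7] → sum -18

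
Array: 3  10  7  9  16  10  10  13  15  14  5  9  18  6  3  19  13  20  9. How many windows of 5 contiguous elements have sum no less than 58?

7

(3, 10, 7, 9, 16) → sum 45
(10, 7, 9, 16, 10) → sum 52
(7, 9, 16, 10, 10) → sum 52
(9, 16, 10, 10, 13) → sum 58  ≥ 58 ✓
(16, 10, 10, 13, 15) → sum 64  ≥ 58 ✓
(10, 10, 13, 15, 14) → sum 62  ≥ 58 ✓
(10, 13, 15, 14, 5) → sum 57
(13, 15, 14, 5, 9) → sum 56
(15, 14, 5, 9, 18) → sum 61  ≥ 58 ✓
(14, 5, 9, 18, 6) → sum 52
(5, 9, 18, 6, 3) → sum 41
(9, 18, 6, 3, 19) → sum 55
(18, 6, 3, 19, 13) → sum 59  ≥ 58 ✓
(6, 3, 19, 13, 20) → sum 61  ≥ 58 ✓
(3, 19, 13, 20, 9) → sum 64  ≥ 58 ✓
7 windows satisfy the condition.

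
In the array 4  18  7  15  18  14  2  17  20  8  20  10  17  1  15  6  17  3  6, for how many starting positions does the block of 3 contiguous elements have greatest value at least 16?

16

(4, 18, 7) → max 18  ≥ 16 ✓
(18, 7, 15) → max 18  ≥ 16 ✓
(7, 15, 18) → max 18  ≥ 16 ✓
(15, 18, 14) → max 18  ≥ 16 ✓
(18, 14, 2) → max 18  ≥ 16 ✓
(14, 2, 17) → max 17  ≥ 16 ✓
(2, 17, 20) → max 20  ≥ 16 ✓
(17, 20, 8) → max 20  ≥ 16 ✓
(20, 8, 20) → max 20  ≥ 16 ✓
(8, 20, 10) → max 20  ≥ 16 ✓
(20, 10, 17) → max 20  ≥ 16 ✓
(10, 17, 1) → max 17  ≥ 16 ✓
(17, 1, 15) → max 17  ≥ 16 ✓
(1, 15, 6) → max 15
(15, 6, 17) → max 17  ≥ 16 ✓
(6, 17, 3) → max 17  ≥ 16 ✓
(17, 3, 6) → max 17  ≥ 16 ✓
16 windows satisfy the condition.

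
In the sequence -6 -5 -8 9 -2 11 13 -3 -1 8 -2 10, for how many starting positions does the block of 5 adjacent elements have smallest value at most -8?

[-6, -5, -8, 9, -2] → min -8  ≤ -8 ✓
[-5, -8, 9, -2, 11] → min -8  ≤ -8 ✓
[-8, 9, -2, 11, 13] → min -8  ≤ -8 ✓
[9, -2, 11, 13, -3] → min -3
[-2, 11, 13, -3, -1] → min -3
[11, 13, -3, -1, 8] → min -3
[13, -3, -1, 8, -2] → min -3
[-3, -1, 8, -2, 10] → min -3
3 windows satisfy the condition.

3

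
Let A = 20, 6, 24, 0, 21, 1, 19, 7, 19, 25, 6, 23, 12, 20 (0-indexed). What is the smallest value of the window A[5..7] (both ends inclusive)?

1

Elements at indices 5..7: 1, 19, 7
min(1, 19, 7) = 1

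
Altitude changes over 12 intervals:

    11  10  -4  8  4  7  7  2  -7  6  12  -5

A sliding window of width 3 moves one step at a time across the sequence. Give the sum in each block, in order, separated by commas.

17, 14, 8, 19, 18, 16, 2, 1, 11, 13

11 10 -4 → sum 17
10 -4 8 → sum 14
-4 8 4 → sum 8
8 4 7 → sum 19
4 7 7 → sum 18
7 7 2 → sum 16
7 2 -7 → sum 2
2 -7 6 → sum 1
-7 6 12 → sum 11
6 12 -5 → sum 13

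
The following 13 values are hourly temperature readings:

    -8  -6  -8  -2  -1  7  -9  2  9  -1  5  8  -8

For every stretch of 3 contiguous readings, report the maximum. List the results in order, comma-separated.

-8 -6 -8 → max -6
-6 -8 -2 → max -2
-8 -2 -1 → max -1
-2 -1 7 → max 7
-1 7 -9 → max 7
7 -9 2 → max 7
-9 2 9 → max 9
2 9 -1 → max 9
9 -1 5 → max 9
-1 5 8 → max 8
5 8 -8 → max 8

-6, -2, -1, 7, 7, 7, 9, 9, 9, 8, 8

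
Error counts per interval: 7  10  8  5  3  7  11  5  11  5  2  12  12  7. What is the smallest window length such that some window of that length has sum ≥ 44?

add 7: running sum 7 < 44
add 10: running sum 17 < 44
add 8: running sum 25 < 44
add 5: running sum 30 < 44
add 3: running sum 33 < 44
add 7: running sum 40 < 44
add 11: shortest ending here [10, 8, 5, 3, 7, 11] sum 44, len 6
add 5: shortest ending here [10, 8, 5, 3, 7, 11, 5] sum 49, len 7
add 11: shortest ending here [8, 5, 3, 7, 11, 5, 11] sum 50, len 7
add 5: shortest ending here [5, 3, 7, 11, 5, 11, 5] sum 47, len 7
add 2: shortest ending here [3, 7, 11, 5, 11, 5, 2] sum 44, len 7
add 12: shortest ending here [11, 5, 11, 5, 2, 12] sum 46, len 6
add 12: shortest ending here [5, 11, 5, 2, 12, 12] sum 47, len 6
add 7: shortest ending here [11, 5, 2, 12, 12, 7] sum 49, len 6
Shortest qualifying length: 6.

6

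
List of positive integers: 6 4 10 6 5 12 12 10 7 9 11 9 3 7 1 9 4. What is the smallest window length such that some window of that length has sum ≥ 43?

5

Extend right; whenever the sum reaches 43, record the length and shrink from the left:
add 6: running sum 6 < 43
add 4: running sum 10 < 43
add 10: running sum 20 < 43
add 6: running sum 26 < 43
add 5: running sum 31 < 43
add 12: shortest ending here [6, 4, 10, 6, 5, 12] sum 43, len 6
add 12: shortest ending here [10, 6, 5, 12, 12] sum 45, len 5
add 10: shortest ending here [6, 5, 12, 12, 10] sum 45, len 5
add 7: shortest ending here [5, 12, 12, 10, 7] sum 46, len 5
add 9: shortest ending here [12, 12, 10, 7, 9] sum 50, len 5
add 11: shortest ending here [12, 10, 7, 9, 11] sum 49, len 5
add 9: shortest ending here [10, 7, 9, 11, 9] sum 46, len 5
add 3: shortest ending here [10, 7, 9, 11, 9, 3] sum 49, len 6
add 7: shortest ending here [7, 9, 11, 9, 3, 7] sum 46, len 6
add 1: shortest ending here [7, 9, 11, 9, 3, 7, 1] sum 47, len 7
add 9: shortest ending here [9, 11, 9, 3, 7, 1, 9] sum 49, len 7
add 4: shortest ending here [11, 9, 3, 7, 1, 9, 4] sum 44, len 7
Shortest qualifying length: 5.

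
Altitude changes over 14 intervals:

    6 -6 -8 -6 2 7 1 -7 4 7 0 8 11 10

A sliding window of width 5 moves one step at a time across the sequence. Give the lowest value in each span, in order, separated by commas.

-8, -8, -8, -7, -7, -7, -7, -7, 0, 0

Sliding a size-5 window across the 14 values:
[6, -6, -8, -6, 2] → min -8
[-6, -8, -6, 2, 7] → min -8
[-8, -6, 2, 7, 1] → min -8
[-6, 2, 7, 1, -7] → min -7
[2, 7, 1, -7, 4] → min -7
[7, 1, -7, 4, 7] → min -7
[1, -7, 4, 7, 0] → min -7
[-7, 4, 7, 0, 8] → min -7
[4, 7, 0, 8, 11] → min 0
[7, 0, 8, 11, 10] → min 0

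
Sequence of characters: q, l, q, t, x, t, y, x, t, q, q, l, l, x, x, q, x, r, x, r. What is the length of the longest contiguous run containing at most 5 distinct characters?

[q] 1 distinct, len 1
[q, l] 2 distinct, len 2
[q, l, q] 2 distinct, len 3
[q, l, q, t] 3 distinct, len 4
[q, l, q, t, x] 4 distinct, len 5
[q, l, q, t, x, t] 4 distinct, len 6
[q, l, q, t, x, t, y] 5 distinct, len 7
[q, l, q, t, x, t, y, x] 5 distinct, len 8
[q, l, q, t, x, t, y, x, t] 5 distinct, len 9
[q, l, q, t, x, t, y, x, t, q] 5 distinct, len 10
[q, l, q, t, x, t, y, x, t, q, q] 5 distinct, len 11
[q, l, q, t, x, t, y, x, t, q, q, l] 5 distinct, len 12
[q, l, q, t, x, t, y, x, t, q, q, l, l] 5 distinct, len 13
[q, l, q, t, x, t, y, x, t, q, q, l, l, x] 5 distinct, len 14
[q, l, q, t, x, t, y, x, t, q, q, l, l, x, x] 5 distinct, len 15
[q, l, q, t, x, t, y, x, t, q, q, l, l, x, x, q] 5 distinct, len 16
[q, l, q, t, x, t, y, x, t, q, q, l, l, x, x, q, x] 5 distinct, len 17
[x, t, q, q, l, l, x, x, q, x, r] 5 distinct, len 11
[x, t, q, q, l, l, x, x, q, x, r, x] 5 distinct, len 12
[x, t, q, q, l, l, x, x, q, x, r, x, r] 5 distinct, len 13
Longest length with ≤5 distinct: 17.

17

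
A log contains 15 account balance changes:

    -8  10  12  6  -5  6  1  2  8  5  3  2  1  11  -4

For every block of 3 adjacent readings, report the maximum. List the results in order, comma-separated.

12, 12, 12, 6, 6, 6, 8, 8, 8, 5, 3, 11, 11

-8 10 12 → max 12
10 12 6 → max 12
12 6 -5 → max 12
6 -5 6 → max 6
-5 6 1 → max 6
6 1 2 → max 6
1 2 8 → max 8
2 8 5 → max 8
8 5 3 → max 8
5 3 2 → max 5
3 2 1 → max 3
2 1 11 → max 11
1 11 -4 → max 11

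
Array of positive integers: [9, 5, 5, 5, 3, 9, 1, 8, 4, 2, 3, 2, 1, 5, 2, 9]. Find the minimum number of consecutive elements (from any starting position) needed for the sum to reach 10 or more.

2

Extend right; whenever the sum reaches 10, record the length and shrink from the left:
add 9: running sum 9 < 10
add 5: shortest ending here [9, 5] sum 14, len 2
add 5: shortest ending here [5, 5] sum 10, len 2
add 5: shortest ending here [5, 5] sum 10, len 2
add 3: shortest ending here [5, 5, 3] sum 13, len 3
add 9: shortest ending here [3, 9] sum 12, len 2
add 1: shortest ending here [9, 1] sum 10, len 2
add 8: shortest ending here [9, 1, 8] sum 18, len 3
add 4: shortest ending here [8, 4] sum 12, len 2
add 2: shortest ending here [8, 4, 2] sum 14, len 3
add 3: shortest ending here [8, 4, 2, 3] sum 17, len 4
add 2: shortest ending here [4, 2, 3, 2] sum 11, len 4
add 1: shortest ending here [4, 2, 3, 2, 1] sum 12, len 5
add 5: shortest ending here [3, 2, 1, 5] sum 11, len 4
add 2: shortest ending here [2, 1, 5, 2] sum 10, len 4
add 9: shortest ending here [2, 9] sum 11, len 2
Shortest qualifying length: 2.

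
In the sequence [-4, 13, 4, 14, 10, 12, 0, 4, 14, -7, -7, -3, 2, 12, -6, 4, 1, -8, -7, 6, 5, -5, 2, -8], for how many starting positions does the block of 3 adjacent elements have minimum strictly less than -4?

(-4, 13, 4) → min -4
(13, 4, 14) → min 4
(4, 14, 10) → min 4
(14, 10, 12) → min 10
(10, 12, 0) → min 0
(12, 0, 4) → min 0
(0, 4, 14) → min 0
(4, 14, -7) → min -7  < -4 ✓
(14, -7, -7) → min -7  < -4 ✓
(-7, -7, -3) → min -7  < -4 ✓
(-7, -3, 2) → min -7  < -4 ✓
(-3, 2, 12) → min -3
(2, 12, -6) → min -6  < -4 ✓
(12, -6, 4) → min -6  < -4 ✓
(-6, 4, 1) → min -6  < -4 ✓
(4, 1, -8) → min -8  < -4 ✓
(1, -8, -7) → min -8  < -4 ✓
(-8, -7, 6) → min -8  < -4 ✓
(-7, 6, 5) → min -7  < -4 ✓
(6, 5, -5) → min -5  < -4 ✓
(5, -5, 2) → min -5  < -4 ✓
(-5, 2, -8) → min -8  < -4 ✓
14 windows satisfy the condition.

14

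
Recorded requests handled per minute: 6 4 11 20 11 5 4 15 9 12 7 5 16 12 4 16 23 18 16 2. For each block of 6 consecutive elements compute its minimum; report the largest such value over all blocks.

5

6 4 11 20 11 5 → min 4
4 11 20 11 5 4 → min 4
11 20 11 5 4 15 → min 4
20 11 5 4 15 9 → min 4
11 5 4 15 9 12 → min 4
5 4 15 9 12 7 → min 4
4 15 9 12 7 5 → min 4
15 9 12 7 5 16 → min 5
9 12 7 5 16 12 → min 5
12 7 5 16 12 4 → min 4
7 5 16 12 4 16 → min 4
5 16 12 4 16 23 → min 4
16 12 4 16 23 18 → min 4
12 4 16 23 18 16 → min 4
4 16 23 18 16 2 → min 2
Largest of these is 5.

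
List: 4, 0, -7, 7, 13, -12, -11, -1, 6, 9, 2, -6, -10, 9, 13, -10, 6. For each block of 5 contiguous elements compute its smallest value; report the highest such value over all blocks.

Each size-5 window and its min:
4 0 -7 7 13 → min -7
0 -7 7 13 -12 → min -12
-7 7 13 -12 -11 → min -12
7 13 -12 -11 -1 → min -12
13 -12 -11 -1 6 → min -12
-12 -11 -1 6 9 → min -12
-11 -1 6 9 2 → min -11
-1 6 9 2 -6 → min -6
6 9 2 -6 -10 → min -10
9 2 -6 -10 9 → min -10
2 -6 -10 9 13 → min -10
-6 -10 9 13 -10 → min -10
-10 9 13 -10 6 → min -10
Highest of these is -6.

-6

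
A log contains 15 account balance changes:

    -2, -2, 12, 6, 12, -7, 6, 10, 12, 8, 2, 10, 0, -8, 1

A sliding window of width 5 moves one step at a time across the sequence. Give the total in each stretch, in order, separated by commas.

26, 21, 29, 27, 33, 29, 38, 42, 32, 12, 5

Sliding a size-5 window across the 15 values:
[-2, -2, 12, 6, 12] → sum 26
[-2, 12, 6, 12, -7] → sum 21
[12, 6, 12, -7, 6] → sum 29
[6, 12, -7, 6, 10] → sum 27
[12, -7, 6, 10, 12] → sum 33
[-7, 6, 10, 12, 8] → sum 29
[6, 10, 12, 8, 2] → sum 38
[10, 12, 8, 2, 10] → sum 42
[12, 8, 2, 10, 0] → sum 32
[8, 2, 10, 0, -8] → sum 12
[2, 10, 0, -8, 1] → sum 5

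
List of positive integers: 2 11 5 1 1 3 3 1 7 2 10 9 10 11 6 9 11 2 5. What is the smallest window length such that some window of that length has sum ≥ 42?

5

add 2: running sum 2 < 42
add 11: running sum 13 < 42
add 5: running sum 18 < 42
add 1: running sum 19 < 42
add 1: running sum 20 < 42
add 3: running sum 23 < 42
add 3: running sum 26 < 42
add 1: running sum 27 < 42
add 7: running sum 34 < 42
add 2: running sum 36 < 42
end 10: [11, 5, 1, 1, 3, 3, 1, 7, 2, 10] sum 44, len 10
end 11: [5, 1, 1, 3, 3, 1, 7, 2, 10, 9] sum 42, len 10
end 12: [3, 1, 7, 2, 10, 9, 10] sum 42, len 7
end 13: [2, 10, 9, 10, 11] sum 42, len 5
end 14: [10, 9, 10, 11, 6] sum 46, len 5
end 15: [9, 10, 11, 6, 9] sum 45, len 5
end 16: [10, 11, 6, 9, 11] sum 47, len 5
end 17: [10, 11, 6, 9, 11, 2] sum 49, len 6
end 18: [11, 6, 9, 11, 2, 5] sum 44, len 6
Shortest qualifying length: 5.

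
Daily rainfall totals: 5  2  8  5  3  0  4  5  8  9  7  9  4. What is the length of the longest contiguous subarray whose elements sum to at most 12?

add 5: [5] sum 5, len 1
add 2: [5, 2] sum 7, len 2
add 8: [2, 8] sum 10, len 2
add 5: [5] sum 5, len 1
add 3: [5, 3] sum 8, len 2
add 0: [5, 3, 0] sum 8, len 3
add 4: [5, 3, 0, 4] sum 12, len 4
add 5: [3, 0, 4, 5] sum 12, len 4
add 8: [8] sum 8, len 1
add 9: [9] sum 9, len 1
add 7: [7] sum 7, len 1
add 9: [9] sum 9, len 1
add 4: [4] sum 4, len 1
Longest length seen: 4.

4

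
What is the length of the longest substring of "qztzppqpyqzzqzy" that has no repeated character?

4

[q] len 1
[q, z] len 2
[q, z, t] len 3
[t, z] len 2
[t, z, p] len 3
[p] len 1
[p, q] len 2
[q, p] len 2
[q, p, y] len 3
[p, y, q] len 3
[p, y, q, z] len 4
[z] len 1
[z, q] len 2
[q, z] len 2
[q, z, y] len 3
Longest all-distinct length: 4.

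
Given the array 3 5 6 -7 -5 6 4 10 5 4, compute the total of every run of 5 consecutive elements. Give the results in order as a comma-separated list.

Sliding a size-5 window across the 10 values:
3 5 6 -7 -5 → sum 2
5 6 -7 -5 6 → sum 5
6 -7 -5 6 4 → sum 4
-7 -5 6 4 10 → sum 8
-5 6 4 10 5 → sum 20
6 4 10 5 4 → sum 29

2, 5, 4, 8, 20, 29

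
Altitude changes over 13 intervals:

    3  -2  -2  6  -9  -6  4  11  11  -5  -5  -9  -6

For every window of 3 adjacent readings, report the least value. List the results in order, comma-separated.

[3, -2, -2] → min -2
[-2, -2, 6] → min -2
[-2, 6, -9] → min -9
[6, -9, -6] → min -9
[-9, -6, 4] → min -9
[-6, 4, 11] → min -6
[4, 11, 11] → min 4
[11, 11, -5] → min -5
[11, -5, -5] → min -5
[-5, -5, -9] → min -9
[-5, -9, -6] → min -9

-2, -2, -9, -9, -9, -6, 4, -5, -5, -9, -9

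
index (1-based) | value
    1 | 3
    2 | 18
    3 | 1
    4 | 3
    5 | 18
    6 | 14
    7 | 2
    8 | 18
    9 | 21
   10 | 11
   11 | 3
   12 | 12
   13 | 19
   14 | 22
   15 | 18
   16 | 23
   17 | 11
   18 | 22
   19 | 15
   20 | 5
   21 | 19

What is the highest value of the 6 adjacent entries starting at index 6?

21

Elements at indices 6..11: 14, 2, 18, 21, 11, 3
max(14, 2, 18, 21, 11, 3) = 21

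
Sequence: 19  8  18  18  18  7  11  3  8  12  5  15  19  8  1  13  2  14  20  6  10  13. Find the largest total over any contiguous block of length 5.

19 8 18 18 18 → sum 81
8 18 18 18 7 → sum 69
18 18 18 7 11 → sum 72
18 18 7 11 3 → sum 57
18 7 11 3 8 → sum 47
7 11 3 8 12 → sum 41
11 3 8 12 5 → sum 39
3 8 12 5 15 → sum 43
8 12 5 15 19 → sum 59
12 5 15 19 8 → sum 59
5 15 19 8 1 → sum 48
15 19 8 1 13 → sum 56
19 8 1 13 2 → sum 43
8 1 13 2 14 → sum 38
1 13 2 14 20 → sum 50
13 2 14 20 6 → sum 55
2 14 20 6 10 → sum 52
14 20 6 10 13 → sum 63
Largest of these is 81.

81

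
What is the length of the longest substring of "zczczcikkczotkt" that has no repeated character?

5

add z: [z] len 1
add c: [z, c] len 2
add z (repeat z, move left end past it): [c, z] len 2
add c (repeat c, move left end past it): [z, c] len 2
add z (repeat z, move left end past it): [c, z] len 2
add c (repeat c, move left end past it): [z, c] len 2
add i: [z, c, i] len 3
add k: [z, c, i, k] len 4
add k (repeat k, move left end past it): [k] len 1
add c: [k, c] len 2
add z: [k, c, z] len 3
add o: [k, c, z, o] len 4
add t: [k, c, z, o, t] len 5
add k (repeat k, move left end past it): [c, z, o, t, k] len 5
add t (repeat t, move left end past it): [k, t] len 2
Longest all-distinct length: 5.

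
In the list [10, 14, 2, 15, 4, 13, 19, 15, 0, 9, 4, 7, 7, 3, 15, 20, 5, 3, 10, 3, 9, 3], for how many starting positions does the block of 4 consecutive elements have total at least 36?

9

(10, 14, 2, 15) → sum 41  ≥ 36 ✓
(14, 2, 15, 4) → sum 35
(2, 15, 4, 13) → sum 34
(15, 4, 13, 19) → sum 51  ≥ 36 ✓
(4, 13, 19, 15) → sum 51  ≥ 36 ✓
(13, 19, 15, 0) → sum 47  ≥ 36 ✓
(19, 15, 0, 9) → sum 43  ≥ 36 ✓
(15, 0, 9, 4) → sum 28
(0, 9, 4, 7) → sum 20
(9, 4, 7, 7) → sum 27
(4, 7, 7, 3) → sum 21
(7, 7, 3, 15) → sum 32
(7, 3, 15, 20) → sum 45  ≥ 36 ✓
(3, 15, 20, 5) → sum 43  ≥ 36 ✓
(15, 20, 5, 3) → sum 43  ≥ 36 ✓
(20, 5, 3, 10) → sum 38  ≥ 36 ✓
(5, 3, 10, 3) → sum 21
(3, 10, 3, 9) → sum 25
(10, 3, 9, 3) → sum 25
9 windows satisfy the condition.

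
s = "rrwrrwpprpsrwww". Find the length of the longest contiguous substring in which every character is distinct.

4

[r] len 1
[r] len 1
[r, w] len 2
[w, r] len 2
[r] len 1
[r, w] len 2
[r, w, p] len 3
[p] len 1
[p, r] len 2
[r, p] len 2
[r, p, s] len 3
[p, s, r] len 3
[p, s, r, w] len 4
[w] len 1
[w] len 1
Longest all-distinct length: 4.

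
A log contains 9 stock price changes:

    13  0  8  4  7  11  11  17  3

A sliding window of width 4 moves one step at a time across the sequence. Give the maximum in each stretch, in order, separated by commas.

13, 8, 11, 11, 17, 17

Sliding a size-4 window across the 9 values:
13 0 8 4 → max 13
0 8 4 7 → max 8
8 4 7 11 → max 11
4 7 11 11 → max 11
7 11 11 17 → max 17
11 11 17 3 → max 17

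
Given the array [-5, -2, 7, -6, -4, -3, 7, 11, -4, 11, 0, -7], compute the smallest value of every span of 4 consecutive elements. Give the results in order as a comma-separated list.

-6, -6, -6, -6, -4, -4, -4, -4, -7

[-5, -2, 7, -6] → min -6
[-2, 7, -6, -4] → min -6
[7, -6, -4, -3] → min -6
[-6, -4, -3, 7] → min -6
[-4, -3, 7, 11] → min -4
[-3, 7, 11, -4] → min -4
[7, 11, -4, 11] → min -4
[11, -4, 11, 0] → min -4
[-4, 11, 0, -7] → min -7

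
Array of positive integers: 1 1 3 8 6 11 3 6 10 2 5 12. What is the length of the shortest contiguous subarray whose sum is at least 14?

add 1: running sum 1 < 14
add 1: running sum 2 < 14
add 3: running sum 5 < 14
add 8: running sum 13 < 14
add 6: shortest ending here [8, 6] sum 14, len 2
add 11: shortest ending here [6, 11] sum 17, len 2
add 3: shortest ending here [11, 3] sum 14, len 2
add 6: shortest ending here [11, 3, 6] sum 20, len 3
add 10: shortest ending here [6, 10] sum 16, len 2
add 2: shortest ending here [6, 10, 2] sum 18, len 3
add 5: shortest ending here [10, 2, 5] sum 17, len 3
add 12: shortest ending here [5, 12] sum 17, len 2
Shortest qualifying length: 2.

2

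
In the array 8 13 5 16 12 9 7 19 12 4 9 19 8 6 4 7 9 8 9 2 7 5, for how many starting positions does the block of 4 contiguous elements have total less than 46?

16

[8, 13, 5, 16] → sum 42  < 46 ✓
[13, 5, 16, 12] → sum 46
[5, 16, 12, 9] → sum 42  < 46 ✓
[16, 12, 9, 7] → sum 44  < 46 ✓
[12, 9, 7, 19] → sum 47
[9, 7, 19, 12] → sum 47
[7, 19, 12, 4] → sum 42  < 46 ✓
[19, 12, 4, 9] → sum 44  < 46 ✓
[12, 4, 9, 19] → sum 44  < 46 ✓
[4, 9, 19, 8] → sum 40  < 46 ✓
[9, 19, 8, 6] → sum 42  < 46 ✓
[19, 8, 6, 4] → sum 37  < 46 ✓
[8, 6, 4, 7] → sum 25  < 46 ✓
[6, 4, 7, 9] → sum 26  < 46 ✓
[4, 7, 9, 8] → sum 28  < 46 ✓
[7, 9, 8, 9] → sum 33  < 46 ✓
[9, 8, 9, 2] → sum 28  < 46 ✓
[8, 9, 2, 7] → sum 26  < 46 ✓
[9, 2, 7, 5] → sum 23  < 46 ✓
16 windows satisfy the condition.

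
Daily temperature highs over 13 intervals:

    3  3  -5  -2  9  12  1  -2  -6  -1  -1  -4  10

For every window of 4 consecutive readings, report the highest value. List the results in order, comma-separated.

3, 9, 12, 12, 12, 12, 1, -1, -1, 10

[3, 3, -5, -2] → max 3
[3, -5, -2, 9] → max 9
[-5, -2, 9, 12] → max 12
[-2, 9, 12, 1] → max 12
[9, 12, 1, -2] → max 12
[12, 1, -2, -6] → max 12
[1, -2, -6, -1] → max 1
[-2, -6, -1, -1] → max -1
[-6, -1, -1, -4] → max -1
[-1, -1, -4, 10] → max 10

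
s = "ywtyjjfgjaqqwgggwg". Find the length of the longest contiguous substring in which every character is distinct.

5

add y: [y] len 1
add w: [y, w] len 2
add t: [y, w, t] len 3
add y (repeat y, move left end past it): [w, t, y] len 3
add j: [w, t, y, j] len 4
add j (repeat j, move left end past it): [j] len 1
add f: [j, f] len 2
add g: [j, f, g] len 3
add j (repeat j, move left end past it): [f, g, j] len 3
add a: [f, g, j, a] len 4
add q: [f, g, j, a, q] len 5
add q (repeat q, move left end past it): [q] len 1
add w: [q, w] len 2
add g: [q, w, g] len 3
add g (repeat g, move left end past it): [g] len 1
add g (repeat g, move left end past it): [g] len 1
add w: [g, w] len 2
add g (repeat g, move left end past it): [w, g] len 2
Longest all-distinct length: 5.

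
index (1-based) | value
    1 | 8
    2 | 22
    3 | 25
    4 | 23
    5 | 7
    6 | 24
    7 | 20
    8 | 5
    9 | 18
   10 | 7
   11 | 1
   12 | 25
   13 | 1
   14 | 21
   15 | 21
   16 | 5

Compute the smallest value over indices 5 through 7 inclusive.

7

Elements at indices 5..7: 7, 24, 20
min(7, 24, 20) = 7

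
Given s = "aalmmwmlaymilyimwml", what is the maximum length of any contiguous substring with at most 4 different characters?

add a: window [a] (1 distinct), len 1
add a: window [a, a] (1 distinct), len 2
add l: window [a, a, l] (2 distinct), len 3
add m: window [a, a, l, m] (3 distinct), len 4
add m: window [a, a, l, m, m] (3 distinct), len 5
add w: window [a, a, l, m, m, w] (4 distinct), len 6
add m: window [a, a, l, m, m, w, m] (4 distinct), len 7
add l: window [a, a, l, m, m, w, m, l] (4 distinct), len 8
add a: window [a, a, l, m, m, w, m, l, a] (4 distinct), len 9
add y: window [m, l, a, y] (4 distinct), len 4
add m: window [m, l, a, y, m] (4 distinct), len 5
add i: window [a, y, m, i] (4 distinct), len 4
add l: window [y, m, i, l] (4 distinct), len 4
add y: window [y, m, i, l, y] (4 distinct), len 5
add i: window [y, m, i, l, y, i] (4 distinct), len 6
add m: window [y, m, i, l, y, i, m] (4 distinct), len 7
add w: window [y, i, m, w] (4 distinct), len 4
add m: window [y, i, m, w, m] (4 distinct), len 5
add l: window [i, m, w, m, l] (4 distinct), len 5
Longest length with ≤4 distinct: 9.

9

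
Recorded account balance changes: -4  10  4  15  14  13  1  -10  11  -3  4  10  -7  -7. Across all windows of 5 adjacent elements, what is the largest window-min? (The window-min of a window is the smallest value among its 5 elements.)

Window mins for each of the 10 positions:
(-4, 10, 4, 15, 14) → min -4
(10, 4, 15, 14, 13) → min 4
(4, 15, 14, 13, 1) → min 1
(15, 14, 13, 1, -10) → min -10
(14, 13, 1, -10, 11) → min -10
(13, 1, -10, 11, -3) → min -10
(1, -10, 11, -3, 4) → min -10
(-10, 11, -3, 4, 10) → min -10
(11, -3, 4, 10, -7) → min -7
(-3, 4, 10, -7, -7) → min -7
Largest of these is 4.

4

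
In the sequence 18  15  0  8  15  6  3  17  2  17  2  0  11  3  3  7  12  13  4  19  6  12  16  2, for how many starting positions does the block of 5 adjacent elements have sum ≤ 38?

(18, 15, 0, 8, 15) → sum 56
(15, 0, 8, 15, 6) → sum 44
(0, 8, 15, 6, 3) → sum 32  ≤ 38 ✓
(8, 15, 6, 3, 17) → sum 49
(15, 6, 3, 17, 2) → sum 43
(6, 3, 17, 2, 17) → sum 45
(3, 17, 2, 17, 2) → sum 41
(17, 2, 17, 2, 0) → sum 38  ≤ 38 ✓
(2, 17, 2, 0, 11) → sum 32  ≤ 38 ✓
(17, 2, 0, 11, 3) → sum 33  ≤ 38 ✓
(2, 0, 11, 3, 3) → sum 19  ≤ 38 ✓
(0, 11, 3, 3, 7) → sum 24  ≤ 38 ✓
(11, 3, 3, 7, 12) → sum 36  ≤ 38 ✓
(3, 3, 7, 12, 13) → sum 38  ≤ 38 ✓
(3, 7, 12, 13, 4) → sum 39
(7, 12, 13, 4, 19) → sum 55
(12, 13, 4, 19, 6) → sum 54
(13, 4, 19, 6, 12) → sum 54
(4, 19, 6, 12, 16) → sum 57
(19, 6, 12, 16, 2) → sum 55
8 windows satisfy the condition.

8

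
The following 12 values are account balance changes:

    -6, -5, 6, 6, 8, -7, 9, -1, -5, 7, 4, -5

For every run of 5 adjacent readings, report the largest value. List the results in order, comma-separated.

8, 8, 9, 9, 9, 9, 9, 7

Sliding a size-5 window across the 12 values:
(-6, -5, 6, 6, 8) → max 8
(-5, 6, 6, 8, -7) → max 8
(6, 6, 8, -7, 9) → max 9
(6, 8, -7, 9, -1) → max 9
(8, -7, 9, -1, -5) → max 9
(-7, 9, -1, -5, 7) → max 9
(9, -1, -5, 7, 4) → max 9
(-1, -5, 7, 4, -5) → max 7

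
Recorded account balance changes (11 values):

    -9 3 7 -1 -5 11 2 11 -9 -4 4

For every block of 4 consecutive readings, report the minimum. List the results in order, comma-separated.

(-9, 3, 7, -1) → min -9
(3, 7, -1, -5) → min -5
(7, -1, -5, 11) → min -5
(-1, -5, 11, 2) → min -5
(-5, 11, 2, 11) → min -5
(11, 2, 11, -9) → min -9
(2, 11, -9, -4) → min -9
(11, -9, -4, 4) → min -9

-9, -5, -5, -5, -5, -9, -9, -9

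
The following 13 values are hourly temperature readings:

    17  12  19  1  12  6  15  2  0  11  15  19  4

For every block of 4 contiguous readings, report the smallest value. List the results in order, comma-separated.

(17, 12, 19, 1) → min 1
(12, 19, 1, 12) → min 1
(19, 1, 12, 6) → min 1
(1, 12, 6, 15) → min 1
(12, 6, 15, 2) → min 2
(6, 15, 2, 0) → min 0
(15, 2, 0, 11) → min 0
(2, 0, 11, 15) → min 0
(0, 11, 15, 19) → min 0
(11, 15, 19, 4) → min 4

1, 1, 1, 1, 2, 0, 0, 0, 0, 4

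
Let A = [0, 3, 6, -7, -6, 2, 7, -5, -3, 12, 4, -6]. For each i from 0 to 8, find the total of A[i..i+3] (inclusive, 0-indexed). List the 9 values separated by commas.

2, -4, -5, -4, -2, 1, 11, 8, 7

Sliding a size-4 window across the 12 values:
0 3 6 -7 → sum 2
3 6 -7 -6 → sum -4
6 -7 -6 2 → sum -5
-7 -6 2 7 → sum -4
-6 2 7 -5 → sum -2
2 7 -5 -3 → sum 1
7 -5 -3 12 → sum 11
-5 -3 12 4 → sum 8
-3 12 4 -6 → sum 7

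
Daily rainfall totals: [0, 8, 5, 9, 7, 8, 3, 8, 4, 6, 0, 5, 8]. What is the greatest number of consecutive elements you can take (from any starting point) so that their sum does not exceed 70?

12

add 0: [0] sum 0, len 1
add 8: [0, 8] sum 8, len 2
add 5: [0, 8, 5] sum 13, len 3
add 9: [0, 8, 5, 9] sum 22, len 4
add 7: [0, 8, 5, 9, 7] sum 29, len 5
add 8: [0, 8, 5, 9, 7, 8] sum 37, len 6
add 3: [0, 8, 5, 9, 7, 8, 3] sum 40, len 7
add 8: [0, 8, 5, 9, 7, 8, 3, 8] sum 48, len 8
add 4: [0, 8, 5, 9, 7, 8, 3, 8, 4] sum 52, len 9
add 6: [0, 8, 5, 9, 7, 8, 3, 8, 4, 6] sum 58, len 10
add 0: [0, 8, 5, 9, 7, 8, 3, 8, 4, 6, 0] sum 58, len 11
add 5: [0, 8, 5, 9, 7, 8, 3, 8, 4, 6, 0, 5] sum 63, len 12
add 8: [5, 9, 7, 8, 3, 8, 4, 6, 0, 5, 8] sum 63, len 11
Longest length seen: 12.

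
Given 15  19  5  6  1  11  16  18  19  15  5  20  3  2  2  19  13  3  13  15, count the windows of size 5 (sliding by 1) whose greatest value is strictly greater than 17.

15

15 19 5 6 1 → max 19  > 17 ✓
19 5 6 1 11 → max 19  > 17 ✓
5 6 1 11 16 → max 16
6 1 11 16 18 → max 18  > 17 ✓
1 11 16 18 19 → max 19  > 17 ✓
11 16 18 19 15 → max 19  > 17 ✓
16 18 19 15 5 → max 19  > 17 ✓
18 19 15 5 20 → max 20  > 17 ✓
19 15 5 20 3 → max 20  > 17 ✓
15 5 20 3 2 → max 20  > 17 ✓
5 20 3 2 2 → max 20  > 17 ✓
20 3 2 2 19 → max 20  > 17 ✓
3 2 2 19 13 → max 19  > 17 ✓
2 2 19 13 3 → max 19  > 17 ✓
2 19 13 3 13 → max 19  > 17 ✓
19 13 3 13 15 → max 19  > 17 ✓
15 windows satisfy the condition.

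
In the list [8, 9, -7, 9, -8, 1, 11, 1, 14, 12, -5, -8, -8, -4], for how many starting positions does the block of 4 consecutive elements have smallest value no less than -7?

4

8 9 -7 9 → min -7  ≥ -7 ✓
9 -7 9 -8 → min -8
-7 9 -8 1 → min -8
9 -8 1 11 → min -8
-8 1 11 1 → min -8
1 11 1 14 → min 1  ≥ -7 ✓
11 1 14 12 → min 1  ≥ -7 ✓
1 14 12 -5 → min -5  ≥ -7 ✓
14 12 -5 -8 → min -8
12 -5 -8 -8 → min -8
-5 -8 -8 -4 → min -8
4 windows satisfy the condition.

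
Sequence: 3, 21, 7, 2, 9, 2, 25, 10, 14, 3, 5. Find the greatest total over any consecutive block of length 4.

Each size-4 window and its sum:
[3, 21, 7, 2] → sum 33
[21, 7, 2, 9] → sum 39
[7, 2, 9, 2] → sum 20
[2, 9, 2, 25] → sum 38
[9, 2, 25, 10] → sum 46
[2, 25, 10, 14] → sum 51
[25, 10, 14, 3] → sum 52
[10, 14, 3, 5] → sum 32
Greatest of these is 52.

52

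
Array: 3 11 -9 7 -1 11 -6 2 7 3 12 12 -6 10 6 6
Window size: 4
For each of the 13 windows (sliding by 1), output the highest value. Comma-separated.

[3, 11, -9, 7] → max 11
[11, -9, 7, -1] → max 11
[-9, 7, -1, 11] → max 11
[7, -1, 11, -6] → max 11
[-1, 11, -6, 2] → max 11
[11, -6, 2, 7] → max 11
[-6, 2, 7, 3] → max 7
[2, 7, 3, 12] → max 12
[7, 3, 12, 12] → max 12
[3, 12, 12, -6] → max 12
[12, 12, -6, 10] → max 12
[12, -6, 10, 6] → max 12
[-6, 10, 6, 6] → max 10

11, 11, 11, 11, 11, 11, 7, 12, 12, 12, 12, 12, 10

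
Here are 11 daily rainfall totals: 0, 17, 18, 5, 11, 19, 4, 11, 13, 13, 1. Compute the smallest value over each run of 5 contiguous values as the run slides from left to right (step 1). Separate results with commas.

0 17 18 5 11 → min 0
17 18 5 11 19 → min 5
18 5 11 19 4 → min 4
5 11 19 4 11 → min 4
11 19 4 11 13 → min 4
19 4 11 13 13 → min 4
4 11 13 13 1 → min 1

0, 5, 4, 4, 4, 4, 1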